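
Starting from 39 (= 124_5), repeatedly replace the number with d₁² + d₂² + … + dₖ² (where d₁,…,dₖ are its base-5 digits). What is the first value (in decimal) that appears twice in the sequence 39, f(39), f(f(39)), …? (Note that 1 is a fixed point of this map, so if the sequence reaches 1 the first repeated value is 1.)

13

39 = (1,2,4)_5 → 1² + 2² + 4² = 1 + 4 + 16 = 21
21 = (4,1)_5 → 4² + 1² = 16 + 1 = 17
17 = (3,2)_5 → 3² + 2² = 9 + 4 = 13
13 = (2,3)_5 → 2² + 3² = 4 + 9 = 13  — 13 already appeared earlier.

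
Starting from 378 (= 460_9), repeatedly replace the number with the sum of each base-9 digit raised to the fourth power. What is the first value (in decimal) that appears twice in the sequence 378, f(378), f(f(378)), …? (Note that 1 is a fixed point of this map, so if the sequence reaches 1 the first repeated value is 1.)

378 = (4,6,0)_9 → 4⁴ + 6⁴ + 0⁴ = 1552
1552 = (2,1,1,4)_9 → 2⁴ + 1⁴ + 1⁴ + 4⁴ = 274
274 = (3,3,4)_9 → 3⁴ + 3⁴ + 4⁴ = 418
418 = (5,1,4)_9 → 5⁴ + 1⁴ + 4⁴ = 882
882 = (1,1,8,0)_9 → 1⁴ + 1⁴ + 8⁴ + 0⁴ = 4098
4098 = (5,5,5,3)_9 → 5⁴ + 5⁴ + 5⁴ + 3⁴ = 1956
1956 = (2,6,1,3)_9 → 2⁴ + 6⁴ + 1⁴ + 3⁴ = 1394
1394 = (1,8,1,8)_9 → 1⁴ + 8⁴ + 1⁴ + 8⁴ = 8194
8194 = (1,2,2,1,4)_9 → 1⁴ + 2⁴ + 2⁴ + 1⁴ + 4⁴ = 290
290 = (3,5,2)_9 → 3⁴ + 5⁴ + 2⁴ = 722
722 = (8,8,2)_9 → 8⁴ + 8⁴ + 2⁴ = 8208
8208 = (1,2,2,3,0)_9 → 1⁴ + 2⁴ + 2⁴ + 3⁴ + 0⁴ = 114
114 = (1,3,6)_9 → 1⁴ + 3⁴ + 6⁴ = 1378
1378 = (1,8,0,1)_9 → 1⁴ + 8⁴ + 0⁴ + 1⁴ = 4098  — 4098 already appeared earlier.

4098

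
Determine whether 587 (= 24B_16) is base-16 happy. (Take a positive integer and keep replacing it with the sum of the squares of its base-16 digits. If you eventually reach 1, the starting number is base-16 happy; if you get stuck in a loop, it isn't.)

587 = (2,4,11)_16 → 2² + 4² + 11² = 4 + 16 + 121 = 141
141 = (8,13)_16 → 8² + 13² = 64 + 169 = 233
233 = (14,9)_16 → 14² + 9² = 196 + 81 = 277
277 = (1,1,5)_16 → 1² + 1² + 5² = 1 + 1 + 25 = 27
27 = (1,11)_16 → 1² + 11² = 1 + 121 = 122
122 = (7,10)_16 → 7² + 10² = 49 + 100 = 149
149 = (9,5)_16 → 9² + 5² = 81 + 25 = 106
106 = (6,10)_16 → 6² + 10² = 36 + 100 = 136
136 = (8,8)_16 → 8² + 8² = 64 + 64 = 128
128 = (8,0)_16 → 8² + 0² = 64 + 0 = 64
64 = (4,0)_16 → 4² + 0² = 16 + 0 = 16
16 = (1,0)_16 → 1² + 0² = 1 + 0 = 1  — reached 1.

base-16 happy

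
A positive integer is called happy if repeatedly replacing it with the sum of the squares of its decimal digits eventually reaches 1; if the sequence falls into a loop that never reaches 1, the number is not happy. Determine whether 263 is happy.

263 → 2² + 6² + 3² = 49
49 → 4² + 9² = 97
97 → 9² + 7² = 130
130 → 1² + 3² + 0² = 10
10 → 1² + 0² = 1  — reached 1.

happy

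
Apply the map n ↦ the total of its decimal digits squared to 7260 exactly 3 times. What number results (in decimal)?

7260 → 7² + 2² + 6² + 0² = 49 + 4 + 36 + 0 = 89
89 → 8² + 9² = 64 + 81 = 145
145 → 1² + 4² + 5² = 1 + 16 + 25 = 42

42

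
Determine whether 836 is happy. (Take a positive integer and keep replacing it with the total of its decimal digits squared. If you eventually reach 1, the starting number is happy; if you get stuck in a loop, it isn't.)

836 → 8² + 3² + 6² = 64 + 9 + 36 = 109
109 → 1² + 0² + 9² = 1 + 0 + 81 = 82
82 → 8² + 2² = 64 + 4 = 68
68 → 6² + 8² = 36 + 64 = 100
100 → 1² + 0² + 0² = 1 + 0 + 0 = 1  — reached 1.

happy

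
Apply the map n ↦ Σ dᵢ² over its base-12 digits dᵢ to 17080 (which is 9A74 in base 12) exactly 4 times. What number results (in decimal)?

74

17080 = (9,10,7,4)_12 → 9² + 10² + 7² + 4² = 81 + 100 + 49 + 16 = 246
246 = (1,8,6)_12 → 1² + 8² + 6² = 1 + 64 + 36 = 101
101 = (8,5)_12 → 8² + 5² = 64 + 25 = 89
89 = (7,5)_12 → 7² + 5² = 49 + 25 = 74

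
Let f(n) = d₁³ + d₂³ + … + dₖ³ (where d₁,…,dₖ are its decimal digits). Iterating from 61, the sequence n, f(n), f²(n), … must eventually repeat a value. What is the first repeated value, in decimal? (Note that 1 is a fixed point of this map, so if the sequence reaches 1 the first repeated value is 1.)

61 → 217
217 → 352
352 → 160
160 → 217  — 217 already appeared earlier.

217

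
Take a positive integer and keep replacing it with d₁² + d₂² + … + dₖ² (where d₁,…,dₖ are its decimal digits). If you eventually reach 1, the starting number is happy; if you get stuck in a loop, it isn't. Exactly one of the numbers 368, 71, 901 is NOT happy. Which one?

368: 368 → 109 → 82 → 68 → 100 → 1  — reaches 1 (happy)
71: 71 → 50 → 25 → 29 → 85 → 89 → 145 → 42 → 20 → 4 → 16 → 37 → 58 → 89  — repeats 89 (not happy)
901: 901 → 82 → 68 → 100 → 1  — reaches 1 (happy)

71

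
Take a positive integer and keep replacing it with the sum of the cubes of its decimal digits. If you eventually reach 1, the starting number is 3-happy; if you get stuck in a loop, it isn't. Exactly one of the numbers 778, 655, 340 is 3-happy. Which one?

778: 778 → 1198 → 1243 → 100 → 1  — reaches 1 (3-happy)
655: 655 → 466 → 496 → 1009 → 730 → 370 → 370  — repeats 370 (not 3-happy)
340: 340 → 91 → 730 → 370 → 370  — repeats 370 (not 3-happy)

778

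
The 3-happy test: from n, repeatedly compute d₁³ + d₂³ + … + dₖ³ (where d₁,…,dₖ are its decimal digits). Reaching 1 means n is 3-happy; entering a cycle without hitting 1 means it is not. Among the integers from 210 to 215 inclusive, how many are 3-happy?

210: 210 → 9 → 729 → 1080 → 513 → 153 → 153  (repeats 153)
211: 211 → 10 → 1  (reaches 1)
212: 212 → 17 → 344 → 155 → 251 → 134 → 92 → 737 → 713 → 371 → 371  (repeats 371)
213: 213 → 36 → 243 → 99 → 1458 → 702 → 351 → 153 → 153  (repeats 153)
214: 214 → 73 → 370 → 370  (repeats 370)
215: 215 → 134 → 92 → 737 → 713 → 371 → 371  (repeats 371)
3-happy: 211

1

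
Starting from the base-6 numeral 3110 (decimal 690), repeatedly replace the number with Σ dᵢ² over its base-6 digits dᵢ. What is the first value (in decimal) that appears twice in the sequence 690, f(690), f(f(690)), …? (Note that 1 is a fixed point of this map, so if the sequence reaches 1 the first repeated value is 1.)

690 = (3,1,1,0)_6 → 3² + 1² + 1² + 0² = 11
11 = (1,5)_6 → 1² + 5² = 26
26 = (4,2)_6 → 4² + 2² = 20
20 = (3,2)_6 → 3² + 2² = 13
13 = (2,1)_6 → 2² + 1² = 5
5 = (5)_6 → 5² = 25
25 = (4,1)_6 → 4² + 1² = 17
17 = (2,5)_6 → 2² + 5² = 29
29 = (4,5)_6 → 4² + 5² = 41
41 = (1,0,5)_6 → 1² + 0² + 5² = 26  — 26 already appeared earlier.

26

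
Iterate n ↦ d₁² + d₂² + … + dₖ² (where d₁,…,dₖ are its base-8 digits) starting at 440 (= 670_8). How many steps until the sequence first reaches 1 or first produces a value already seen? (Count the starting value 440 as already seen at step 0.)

9

440 = (6,7,0)_8 → 6² + 7² + 0² = 36 + 49 + 0 = 85
85 = (1,2,5)_8 → 1² + 2² + 5² = 1 + 4 + 25 = 30
30 = (3,6)_8 → 3² + 6² = 9 + 36 = 45
45 = (5,5)_8 → 5² + 5² = 25 + 25 = 50
50 = (6,2)_8 → 6² + 2² = 36 + 4 = 40
40 = (5,0)_8 → 5² + 0² = 25 + 0 = 25
25 = (3,1)_8 → 3² + 1² = 9 + 1 = 10
10 = (1,2)_8 → 1² + 2² = 1 + 4 = 5
5 = (5)_8 → 5² = 25  — 25 repeats.
That took 9 steps.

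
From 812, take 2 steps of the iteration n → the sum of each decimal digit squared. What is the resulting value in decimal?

117

812 → 8² + 1² + 2² = 64 + 1 + 4 = 69
69 → 6² + 9² = 36 + 81 = 117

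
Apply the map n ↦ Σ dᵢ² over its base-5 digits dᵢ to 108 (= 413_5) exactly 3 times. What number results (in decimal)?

108 = (4,1,3)_5 → 4² + 1² + 3² = 26
26 = (1,0,1)_5 → 1² + 0² + 1² = 2
2 = (2)_5 → 2² = 4

4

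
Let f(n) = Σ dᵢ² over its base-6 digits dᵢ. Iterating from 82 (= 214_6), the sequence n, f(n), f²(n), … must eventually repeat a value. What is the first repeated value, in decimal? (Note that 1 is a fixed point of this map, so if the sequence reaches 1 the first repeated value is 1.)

82 = (2,1,4)_6 → 2² + 1² + 4² = 4 + 1 + 16 = 21
21 = (3,3)_6 → 3² + 3² = 9 + 9 = 18
18 = (3,0)_6 → 3² + 0² = 9 + 0 = 9
9 = (1,3)_6 → 1² + 3² = 1 + 9 = 10
10 = (1,4)_6 → 1² + 4² = 1 + 16 = 17
17 = (2,5)_6 → 2² + 5² = 4 + 25 = 29
29 = (4,5)_6 → 4² + 5² = 16 + 25 = 41
41 = (1,0,5)_6 → 1² + 0² + 5² = 1 + 0 + 25 = 26
26 = (4,2)_6 → 4² + 2² = 16 + 4 = 20
20 = (3,2)_6 → 3² + 2² = 9 + 4 = 13
13 = (2,1)_6 → 2² + 1² = 4 + 1 = 5
5 = (5)_6 → 5² = 25
25 = (4,1)_6 → 4² + 1² = 16 + 1 = 17  — 17 already appeared earlier.

17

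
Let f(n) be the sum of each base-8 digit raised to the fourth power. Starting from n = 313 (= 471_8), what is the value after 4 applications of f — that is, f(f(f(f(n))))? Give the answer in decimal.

313 = (4,7,1)_8 → 4⁴ + 7⁴ + 1⁴ = 256 + 2401 + 1 = 2658
2658 = (5,1,4,2)_8 → 5⁴ + 1⁴ + 4⁴ + 2⁴ = 625 + 1 + 256 + 16 = 898
898 = (1,6,0,2)_8 → 1⁴ + 6⁴ + 0⁴ + 2⁴ = 1 + 1296 + 0 + 16 = 1313
1313 = (2,4,4,1)_8 → 2⁴ + 4⁴ + 4⁴ + 1⁴ = 16 + 256 + 256 + 1 = 529

529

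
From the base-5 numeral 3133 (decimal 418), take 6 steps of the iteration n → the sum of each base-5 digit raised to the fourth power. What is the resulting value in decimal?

418 = (3,1,3,3)_5 → 3⁴ + 1⁴ + 3⁴ + 3⁴ = 81 + 1 + 81 + 81 = 244
244 = (1,4,3,4)_5 → 1⁴ + 4⁴ + 3⁴ + 4⁴ = 1 + 256 + 81 + 256 = 594
594 = (4,3,3,4)_5 → 4⁴ + 3⁴ + 3⁴ + 4⁴ = 256 + 81 + 81 + 256 = 674
674 = (1,0,1,4,4)_5 → 1⁴ + 0⁴ + 1⁴ + 4⁴ + 4⁴ = 1 + 0 + 1 + 256 + 256 = 514
514 = (4,0,2,4)_5 → 4⁴ + 0⁴ + 2⁴ + 4⁴ = 256 + 0 + 16 + 256 = 528
528 = (4,1,0,3)_5 → 4⁴ + 1⁴ + 0⁴ + 3⁴ = 256 + 1 + 0 + 81 = 338

338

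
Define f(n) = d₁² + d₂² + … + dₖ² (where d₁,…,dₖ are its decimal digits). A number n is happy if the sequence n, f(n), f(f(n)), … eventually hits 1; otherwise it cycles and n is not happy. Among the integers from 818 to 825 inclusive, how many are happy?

818: 818 → 129 → 86 → 100 → 1  (reaches 1)
819: 819 → 146 → 53 → 34 → 25 → 29 → 85 → 89 → 145 → 42 → 20 → 4 → 16 → 37 → 58 → 89  (repeats 89)
820: 820 → 68 → 100 → 1  (reaches 1)
821: 821 → 69 → 117 → 51 → 26 → 40 → 16 → 37 → 58 → 89 → 145 → 42 → 20 → 4 → 16  (repeats 16)
822: 822 → 72 → 53 → 34 → 25 → 29 → 85 → 89 → 145 → 42 → 20 → 4 → 16 → 37 → 58 → 89  (repeats 89)
823: 823 → 77 → 98 → 145 → 42 → 20 → 4 → 16 → 37 → 58 → 89 → 145  (repeats 145)
824: 824 → 84 → 80 → 64 → 52 → 29 → 85 → 89 → 145 → 42 → 20 → 4 → 16 → 37 → 58 → 89  (repeats 89)
825: 825 → 93 → 90 → 81 → 65 → 61 → 37 → 58 → 89 → 145 → 42 → 20 → 4 → 16 → 37  (repeats 37)
happy: 818, 820

2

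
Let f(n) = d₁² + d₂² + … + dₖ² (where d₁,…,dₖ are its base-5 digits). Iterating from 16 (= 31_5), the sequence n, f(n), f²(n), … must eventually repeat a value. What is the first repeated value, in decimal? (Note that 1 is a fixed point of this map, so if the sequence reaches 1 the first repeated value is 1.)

16 = (3,1)_5 → 3² + 1² = 10
10 = (2,0)_5 → 2² + 0² = 4
4 = (4)_5 → 4² = 16  — 16 already appeared earlier.

16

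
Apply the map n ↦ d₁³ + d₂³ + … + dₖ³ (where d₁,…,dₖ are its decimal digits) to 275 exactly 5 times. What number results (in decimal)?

275 → 2³ + 7³ + 5³ = 8 + 343 + 125 = 476
476 → 4³ + 7³ + 6³ = 64 + 343 + 216 = 623
623 → 6³ + 2³ + 3³ = 216 + 8 + 27 = 251
251 → 2³ + 5³ + 1³ = 8 + 125 + 1 = 134
134 → 1³ + 3³ + 4³ = 1 + 27 + 64 = 92

92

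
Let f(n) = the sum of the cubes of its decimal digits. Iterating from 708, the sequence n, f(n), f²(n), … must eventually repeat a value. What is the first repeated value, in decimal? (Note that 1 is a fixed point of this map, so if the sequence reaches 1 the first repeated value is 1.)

708 → 855
855 → 762
762 → 567
567 → 684
684 → 792
792 → 1080
1080 → 513
513 → 153
153 → 153  — 153 already appeared earlier.

153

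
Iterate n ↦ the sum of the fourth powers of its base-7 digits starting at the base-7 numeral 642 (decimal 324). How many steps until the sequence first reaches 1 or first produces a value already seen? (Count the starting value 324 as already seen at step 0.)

10

324 = (6,4,2)_7 → 6⁴ + 4⁴ + 2⁴ = 1296 + 256 + 16 = 1568
1568 = (4,4,0,0)_7 → 4⁴ + 4⁴ + 0⁴ + 0⁴ = 256 + 256 + 0 + 0 = 512
512 = (1,3,3,1)_7 → 1⁴ + 3⁴ + 3⁴ + 1⁴ = 1 + 81 + 81 + 1 = 164
164 = (3,2,3)_7 → 3⁴ + 2⁴ + 3⁴ = 81 + 16 + 81 = 178
178 = (3,4,3)_7 → 3⁴ + 4⁴ + 3⁴ = 81 + 256 + 81 = 418
418 = (1,1,3,5)_7 → 1⁴ + 1⁴ + 3⁴ + 5⁴ = 1 + 1 + 81 + 625 = 708
708 = (2,0,3,1)_7 → 2⁴ + 0⁴ + 3⁴ + 1⁴ = 16 + 0 + 81 + 1 = 98
98 = (2,0,0)_7 → 2⁴ + 0⁴ + 0⁴ = 16 + 0 + 0 = 16
16 = (2,2)_7 → 2⁴ + 2⁴ = 16 + 16 = 32
32 = (4,4)_7 → 4⁴ + 4⁴ = 256 + 256 = 512  — 512 repeats.
That took 10 steps.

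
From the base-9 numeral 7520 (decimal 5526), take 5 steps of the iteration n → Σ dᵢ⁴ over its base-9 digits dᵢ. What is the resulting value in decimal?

5526 = (7,5,2,0)_9 → 7⁴ + 5⁴ + 2⁴ + 0⁴ = 2401 + 625 + 16 + 0 = 3042
3042 = (4,1,5,0)_9 → 4⁴ + 1⁴ + 5⁴ + 0⁴ = 256 + 1 + 625 + 0 = 882
882 = (1,1,8,0)_9 → 1⁴ + 1⁴ + 8⁴ + 0⁴ = 1 + 1 + 4096 + 0 = 4098
4098 = (5,5,5,3)_9 → 5⁴ + 5⁴ + 5⁴ + 3⁴ = 625 + 625 + 625 + 81 = 1956
1956 = (2,6,1,3)_9 → 2⁴ + 6⁴ + 1⁴ + 3⁴ = 16 + 1296 + 1 + 81 = 1394

1394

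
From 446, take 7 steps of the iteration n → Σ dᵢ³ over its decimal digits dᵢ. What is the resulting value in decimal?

446 → 344
344 → 155
155 → 251
251 → 134
134 → 92
92 → 737
737 → 713

713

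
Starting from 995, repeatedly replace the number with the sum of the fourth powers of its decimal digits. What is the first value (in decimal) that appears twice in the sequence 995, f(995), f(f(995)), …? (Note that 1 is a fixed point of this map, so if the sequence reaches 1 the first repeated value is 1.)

8208

995 → 9⁴ + 9⁴ + 5⁴ = 6561 + 6561 + 625 = 13747
13747 → 1⁴ + 3⁴ + 7⁴ + 4⁴ + 7⁴ = 1 + 81 + 2401 + 256 + 2401 = 5140
5140 → 5⁴ + 1⁴ + 4⁴ + 0⁴ = 625 + 1 + 256 + 0 = 882
882 → 8⁴ + 8⁴ + 2⁴ = 4096 + 4096 + 16 = 8208
8208 → 8⁴ + 2⁴ + 0⁴ + 8⁴ = 4096 + 16 + 0 + 4096 = 8208  — 8208 already appeared earlier.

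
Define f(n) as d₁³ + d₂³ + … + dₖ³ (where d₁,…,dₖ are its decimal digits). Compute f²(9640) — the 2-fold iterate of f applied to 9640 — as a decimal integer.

9640 → 9³ + 6³ + 4³ + 0³ = 1009
1009 → 1³ + 0³ + 0³ + 9³ = 730

730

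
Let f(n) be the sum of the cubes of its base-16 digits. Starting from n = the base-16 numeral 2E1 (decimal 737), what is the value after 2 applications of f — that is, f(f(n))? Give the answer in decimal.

737 = (2,14,1)_16 → 2³ + 14³ + 1³ = 2753
2753 = (10,12,1)_16 → 10³ + 12³ + 1³ = 2729

2729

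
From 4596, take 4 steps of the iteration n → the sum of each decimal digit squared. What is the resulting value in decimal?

4596 → 4² + 5² + 9² + 6² = 158
158 → 1² + 5² + 8² = 90
90 → 9² + 0² = 81
81 → 8² + 1² = 65

65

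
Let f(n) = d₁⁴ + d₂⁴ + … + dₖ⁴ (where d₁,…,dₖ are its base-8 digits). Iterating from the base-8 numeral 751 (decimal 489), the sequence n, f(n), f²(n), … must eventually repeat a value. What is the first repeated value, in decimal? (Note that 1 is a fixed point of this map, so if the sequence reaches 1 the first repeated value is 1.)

489 = (7,5,1)_8 → 7⁴ + 5⁴ + 1⁴ = 2401 + 625 + 1 = 3027
3027 = (5,7,2,3)_8 → 5⁴ + 7⁴ + 2⁴ + 3⁴ = 625 + 2401 + 16 + 81 = 3123
3123 = (6,0,6,3)_8 → 6⁴ + 0⁴ + 6⁴ + 3⁴ = 1296 + 0 + 1296 + 81 = 2673
2673 = (5,1,6,1)_8 → 5⁴ + 1⁴ + 6⁴ + 1⁴ = 625 + 1 + 1296 + 1 = 1923
1923 = (3,6,0,3)_8 → 3⁴ + 6⁴ + 0⁴ + 3⁴ = 81 + 1296 + 0 + 81 = 1458
1458 = (2,6,6,2)_8 → 2⁴ + 6⁴ + 6⁴ + 2⁴ = 16 + 1296 + 1296 + 16 = 2624
2624 = (5,1,0,0)_8 → 5⁴ + 1⁴ + 0⁴ + 0⁴ = 625 + 1 + 0 + 0 = 626
626 = (1,1,6,2)_8 → 1⁴ + 1⁴ + 6⁴ + 2⁴ = 1 + 1 + 1296 + 16 = 1314
1314 = (2,4,4,2)_8 → 2⁴ + 4⁴ + 4⁴ + 2⁴ = 16 + 256 + 256 + 16 = 544
544 = (1,0,4,0)_8 → 1⁴ + 0⁴ + 4⁴ + 0⁴ = 1 + 0 + 256 + 0 = 257
257 = (4,0,1)_8 → 4⁴ + 0⁴ + 1⁴ = 256 + 0 + 1 = 257  — 257 already appeared earlier.

257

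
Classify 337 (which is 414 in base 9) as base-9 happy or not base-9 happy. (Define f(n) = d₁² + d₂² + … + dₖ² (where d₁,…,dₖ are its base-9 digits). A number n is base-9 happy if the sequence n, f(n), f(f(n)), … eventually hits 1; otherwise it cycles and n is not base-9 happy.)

337 = (4,1,4)_9 → 4² + 1² + 4² = 16 + 1 + 16 = 33
33 = (3,6)_9 → 3² + 6² = 9 + 36 = 45
45 = (5,0)_9 → 5² + 0² = 25 + 0 = 25
25 = (2,7)_9 → 2² + 7² = 4 + 49 = 53
53 = (5,8)_9 → 5² + 8² = 25 + 64 = 89
89 = (1,0,8)_9 → 1² + 0² + 8² = 1 + 0 + 64 = 65
65 = (7,2)_9 → 7² + 2² = 49 + 4 = 53  — 53 already seen; the sequence cycles without reaching 1.

not base-9 happy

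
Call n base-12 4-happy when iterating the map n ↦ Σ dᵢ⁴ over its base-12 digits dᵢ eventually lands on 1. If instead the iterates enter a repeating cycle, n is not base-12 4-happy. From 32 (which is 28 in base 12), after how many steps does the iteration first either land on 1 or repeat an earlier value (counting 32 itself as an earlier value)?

32 = (2,8)_12 → 2⁴ + 8⁴ = 4112
4112 = (2,4,6,8)_12 → 2⁴ + 4⁴ + 6⁴ + 8⁴ = 5664
5664 = (3,3,4,0)_12 → 3⁴ + 3⁴ + 4⁴ + 0⁴ = 418
418 = (2,10,10)_12 → 2⁴ + 10⁴ + 10⁴ = 20016
20016 = (11,7,0,0)_12 → 11⁴ + 7⁴ + 0⁴ + 0⁴ = 17042
17042 = (9,10,4,2)_12 → 9⁴ + 10⁴ + 4⁴ + 2⁴ = 16833
16833 = (9,8,10,9)_12 → 9⁴ + 8⁴ + 10⁴ + 9⁴ = 27218
27218 = (1,3,9,0,2)_12 → 1⁴ + 3⁴ + 9⁴ + 0⁴ + 2⁴ = 6659
6659 = (3,10,2,11)_12 → 3⁴ + 10⁴ + 2⁴ + 11⁴ = 24738
24738 = (1,2,3,9,6)_12 → 1⁴ + 2⁴ + 3⁴ + 9⁴ + 6⁴ = 7955
7955 = (4,7,2,11)_12 → 4⁴ + 7⁴ + 2⁴ + 11⁴ = 17314
17314 = (10,0,2,10)_12 → 10⁴ + 0⁴ + 2⁴ + 10⁴ = 20016  — 20016 repeats.
That took 12 steps.

12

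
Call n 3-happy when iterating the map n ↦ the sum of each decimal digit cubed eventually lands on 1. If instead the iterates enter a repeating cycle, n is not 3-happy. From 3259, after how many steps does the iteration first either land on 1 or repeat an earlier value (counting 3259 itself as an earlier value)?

3259 → 3³ + 2³ + 5³ + 9³ = 27 + 8 + 125 + 729 = 889
889 → 8³ + 8³ + 9³ = 512 + 512 + 729 = 1753
1753 → 1³ + 7³ + 5³ + 3³ = 1 + 343 + 125 + 27 = 496
496 → 4³ + 9³ + 6³ = 64 + 729 + 216 = 1009
1009 → 1³ + 0³ + 0³ + 9³ = 1 + 0 + 0 + 729 = 730
730 → 7³ + 3³ + 0³ = 343 + 27 + 0 = 370
370 → 3³ + 7³ + 0³ = 27 + 343 + 0 = 370  — 370 repeats.
That took 7 steps.

7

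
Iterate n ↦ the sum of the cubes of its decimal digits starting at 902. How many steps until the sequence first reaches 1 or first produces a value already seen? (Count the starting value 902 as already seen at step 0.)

4

902 → 9³ + 0³ + 2³ = 737
737 → 7³ + 3³ + 7³ = 713
713 → 7³ + 1³ + 3³ = 371
371 → 3³ + 7³ + 1³ = 371  — 371 repeats.
That took 4 steps.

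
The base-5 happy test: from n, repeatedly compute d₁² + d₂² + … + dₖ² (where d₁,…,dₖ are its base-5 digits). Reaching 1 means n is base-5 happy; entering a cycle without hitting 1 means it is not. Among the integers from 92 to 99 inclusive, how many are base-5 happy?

92: 92 → 22 → 20 → 16 → 10 → 4 → 16  — not base-5 happy
93: 93 → 27 → 5 → 1  — base-5 happy
94: 94 → 34 → 18 → 18  — not base-5 happy
95: 95 → 25 → 1  — base-5 happy
96: 96 → 26 → 2 → 4 → 16 → 10 → 4  — not base-5 happy
97: 97 → 29 → 17 → 13 → 13  — not base-5 happy
98: 98 → 34 → 18 → 18  — not base-5 happy
99: 99 → 41 → 11 → 5 → 1  — base-5 happy
base-5 happy: 93, 95, 99

3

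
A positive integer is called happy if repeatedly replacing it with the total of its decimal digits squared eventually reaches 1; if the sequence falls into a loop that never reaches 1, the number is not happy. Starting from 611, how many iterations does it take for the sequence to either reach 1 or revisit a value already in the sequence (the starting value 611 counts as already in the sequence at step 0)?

11

611 → 6² + 1² + 1² = 38
38 → 3² + 8² = 73
73 → 7² + 3² = 58
58 → 5² + 8² = 89
89 → 8² + 9² = 145
145 → 1² + 4² + 5² = 42
42 → 4² + 2² = 20
20 → 2² + 0² = 4
4 → 4² = 16
16 → 1² + 6² = 37
37 → 3² + 7² = 58  — 58 repeats.
That took 11 steps.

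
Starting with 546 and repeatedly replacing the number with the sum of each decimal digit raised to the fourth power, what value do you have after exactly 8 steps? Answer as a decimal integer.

7939

546 → 2177
2177 → 4819
4819 → 10914
10914 → 6819
6819 → 11954
11954 → 7444
7444 → 3169
3169 → 7939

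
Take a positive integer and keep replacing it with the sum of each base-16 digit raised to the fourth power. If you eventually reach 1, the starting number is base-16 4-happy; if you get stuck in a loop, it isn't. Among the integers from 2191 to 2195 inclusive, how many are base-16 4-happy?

2

2191: 2191 → 58817 → 59778 → 49089 → 86003 → 101588 → 53650 → 35139 → 10994 → 60657 → 109778 → 59314 → 55474 → 47314 → 47314  — not base-16 4-happy
2192: 2192 → 10657 → 16578 → 21008 → 642 → 4128 → 17 → 2 → 16 → 1  — base-16 4-happy
2193: 2193 → 10658 → 16593 → 28818 → 8978 → 114 → 2417 → 8963 → 178 → 14657 → 6899 → 60707 → 67074 → 1313 → 642 → 4128 → 17 → 2 → 16 → 1  — base-16 4-happy
2194: 2194 → 10673 → 21219 → 39138 → 49089 → 86003 → 101588 → 53650 → 35139 → 10994 → 60657 → 109778 → 59314 → 55474 → 47314 → 47314  — not base-16 4-happy
2195: 2195 → 10738 → 57218 → 83298 → 2194 → 10673 → 21219 → 39138 → 49089 → 86003 → 101588 → 53650 → 35139 → 10994 → 60657 → 109778 → 59314 → 55474 → 47314 → 47314  — not base-16 4-happy
base-16 4-happy: 2192, 2193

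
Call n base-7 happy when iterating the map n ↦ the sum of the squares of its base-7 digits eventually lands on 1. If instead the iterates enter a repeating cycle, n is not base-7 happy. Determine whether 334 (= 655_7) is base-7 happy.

334 = (6,5,5)_7 → 6² + 5² + 5² = 36 + 25 + 25 = 86
86 = (1,5,2)_7 → 1² + 5² + 2² = 1 + 25 + 4 = 30
30 = (4,2)_7 → 4² + 2² = 16 + 4 = 20
20 = (2,6)_7 → 2² + 6² = 4 + 36 = 40
40 = (5,5)_7 → 5² + 5² = 25 + 25 = 50
50 = (1,0,1)_7 → 1² + 0² + 1² = 1 + 0 + 1 = 2
2 = (2)_7 → 2² = 4
4 = (4)_7 → 4² = 16
16 = (2,2)_7 → 2² + 2² = 4 + 4 = 8
8 = (1,1)_7 → 1² + 1² = 1 + 1 = 2  — 2 already seen; the sequence cycles without reaching 1.

not base-7 happy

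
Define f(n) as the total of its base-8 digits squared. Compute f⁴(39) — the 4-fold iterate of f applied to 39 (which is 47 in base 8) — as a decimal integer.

39 = (4,7)_8 → 4² + 7² = 65
65 = (1,0,1)_8 → 1² + 0² + 1² = 2
2 = (2)_8 → 2² = 4
4 = (4)_8 → 4² = 16

16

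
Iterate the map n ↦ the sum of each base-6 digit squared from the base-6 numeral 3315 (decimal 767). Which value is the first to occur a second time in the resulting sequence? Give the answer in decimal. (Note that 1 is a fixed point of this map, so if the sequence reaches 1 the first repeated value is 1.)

767 = (3,3,1,5)_6 → 3² + 3² + 1² + 5² = 44
44 = (1,1,2)_6 → 1² + 1² + 2² = 6
6 = (1,0)_6 → 1² + 0² = 1  — reached the fixed point 1.
1 → 1, so 1 is the first repeated value.

1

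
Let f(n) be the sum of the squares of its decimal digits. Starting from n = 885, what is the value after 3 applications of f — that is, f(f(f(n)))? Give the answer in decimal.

885 → 153
153 → 35
35 → 34

34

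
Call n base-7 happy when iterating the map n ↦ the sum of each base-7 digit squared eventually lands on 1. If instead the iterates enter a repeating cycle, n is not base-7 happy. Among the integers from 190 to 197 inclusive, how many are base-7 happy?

1

190: 190 → 46 → 52 → 10 → 10  (repeats 10)
191: 191 → 49 → 1  (reaches 1)
192: 192 → 54 → 26 → 34 → 52 → 10 → 10  (repeats 10)
193: 193 → 61 → 27 → 45 → 45  (repeats 45)
194: 194 → 70 → 10 → 10  (repeats 10)
195: 195 → 81 → 33 → 41 → 61 → 27 → 45 → 45  (repeats 45)
196: 196 → 16 → 8 → 2 → 4 → 16  (repeats 16)
197: 197 → 17 → 13 → 37 → 29 → 17  (repeats 17)
base-7 happy: 191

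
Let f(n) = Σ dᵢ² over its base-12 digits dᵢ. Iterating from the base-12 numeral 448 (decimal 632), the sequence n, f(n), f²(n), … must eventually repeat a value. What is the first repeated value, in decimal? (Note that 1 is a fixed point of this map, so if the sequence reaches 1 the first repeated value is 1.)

632 = (4,4,8)_12 → 4² + 4² + 8² = 16 + 16 + 64 = 96
96 = (8,0)_12 → 8² + 0² = 64 + 0 = 64
64 = (5,4)_12 → 5² + 4² = 25 + 16 = 41
41 = (3,5)_12 → 3² + 5² = 9 + 25 = 34
34 = (2,10)_12 → 2² + 10² = 4 + 100 = 104
104 = (8,8)_12 → 8² + 8² = 64 + 64 = 128
128 = (10,8)_12 → 10² + 8² = 100 + 64 = 164
164 = (1,1,8)_12 → 1² + 1² + 8² = 1 + 1 + 64 = 66
66 = (5,6)_12 → 5² + 6² = 25 + 36 = 61
61 = (5,1)_12 → 5² + 1² = 25 + 1 = 26
26 = (2,2)_12 → 2² + 2² = 4 + 4 = 8
8 = (8)_12 → 8² = 64  — 64 already appeared earlier.

64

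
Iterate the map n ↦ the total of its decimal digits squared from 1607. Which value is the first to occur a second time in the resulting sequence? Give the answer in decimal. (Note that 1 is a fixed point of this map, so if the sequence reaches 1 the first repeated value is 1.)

1607 → 1² + 6² + 0² + 7² = 1 + 36 + 0 + 49 = 86
86 → 8² + 6² = 64 + 36 = 100
100 → 1² + 0² + 0² = 1 + 0 + 0 = 1  — reached the fixed point 1.
1 → 1, so 1 is the first repeated value.

1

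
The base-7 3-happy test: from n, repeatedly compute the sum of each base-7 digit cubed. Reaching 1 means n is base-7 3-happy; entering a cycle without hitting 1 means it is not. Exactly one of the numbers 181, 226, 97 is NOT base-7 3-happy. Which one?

226

181: 181 → 307 → 433 → 343 → 1  — reaches 1 (base-7 3-happy)
226: 226 → 136 → 160 → 244 → 496 → 244  — repeats 244 (not base-7 3-happy)
97: 97 → 433 → 343 → 1  — reaches 1 (base-7 3-happy)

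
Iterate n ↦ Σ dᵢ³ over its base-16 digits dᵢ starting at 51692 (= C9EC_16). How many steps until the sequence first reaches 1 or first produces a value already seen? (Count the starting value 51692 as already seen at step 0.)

10

51692 = (12,9,14,12)_16 → 12³ + 9³ + 14³ + 12³ = 1728 + 729 + 2744 + 1728 = 6929
6929 = (1,11,1,1)_16 → 1³ + 11³ + 1³ + 1³ = 1 + 1331 + 1 + 1 = 1334
1334 = (5,3,6)_16 → 5³ + 3³ + 6³ = 125 + 27 + 216 = 368
368 = (1,7,0)_16 → 1³ + 7³ + 0³ = 1 + 343 + 0 = 344
344 = (1,5,8)_16 → 1³ + 5³ + 8³ = 1 + 125 + 512 = 638
638 = (2,7,14)_16 → 2³ + 7³ + 14³ = 8 + 343 + 2744 = 3095
3095 = (12,1,7)_16 → 12³ + 1³ + 7³ = 1728 + 1 + 343 = 2072
2072 = (8,1,8)_16 → 8³ + 1³ + 8³ = 512 + 1 + 512 = 1025
1025 = (4,0,1)_16 → 4³ + 0³ + 1³ = 64 + 0 + 1 = 65
65 = (4,1)_16 → 4³ + 1³ = 64 + 1 = 65  — 65 repeats.
That took 10 steps.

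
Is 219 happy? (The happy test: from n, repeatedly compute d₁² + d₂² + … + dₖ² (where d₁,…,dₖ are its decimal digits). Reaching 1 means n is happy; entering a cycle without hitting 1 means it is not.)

happy

219 → 86
86 → 100
100 → 1  — reached 1.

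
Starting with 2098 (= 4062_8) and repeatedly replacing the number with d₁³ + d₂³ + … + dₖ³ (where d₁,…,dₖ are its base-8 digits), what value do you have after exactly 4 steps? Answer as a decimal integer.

1

2098 = (4,0,6,2)_8 → 288
288 = (4,4,0)_8 → 128
128 = (2,0,0)_8 → 8
8 = (1,0)_8 → 1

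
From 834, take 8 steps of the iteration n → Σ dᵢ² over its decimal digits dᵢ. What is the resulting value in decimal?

834 → 8² + 3² + 4² = 64 + 9 + 16 = 89
89 → 8² + 9² = 64 + 81 = 145
145 → 1² + 4² + 5² = 1 + 16 + 25 = 42
42 → 4² + 2² = 16 + 4 = 20
20 → 2² + 0² = 4 + 0 = 4
4 → 4² = 16
16 → 1² + 6² = 1 + 36 = 37
37 → 3² + 7² = 9 + 49 = 58

58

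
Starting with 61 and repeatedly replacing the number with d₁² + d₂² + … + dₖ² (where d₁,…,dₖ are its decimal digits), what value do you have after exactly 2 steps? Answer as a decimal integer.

58

61 → 6² + 1² = 36 + 1 = 37
37 → 3² + 7² = 9 + 49 = 58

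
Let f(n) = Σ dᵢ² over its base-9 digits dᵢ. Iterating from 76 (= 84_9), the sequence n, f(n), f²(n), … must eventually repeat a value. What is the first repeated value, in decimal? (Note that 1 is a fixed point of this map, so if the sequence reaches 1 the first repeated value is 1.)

76 = (8,4)_9 → 8² + 4² = 80
80 = (8,8)_9 → 8² + 8² = 128
128 = (1,5,2)_9 → 1² + 5² + 2² = 30
30 = (3,3)_9 → 3² + 3² = 18
18 = (2,0)_9 → 2² + 0² = 4
4 = (4)_9 → 4² = 16
16 = (1,7)_9 → 1² + 7² = 50
50 = (5,5)_9 → 5² + 5² = 50  — 50 already appeared earlier.

50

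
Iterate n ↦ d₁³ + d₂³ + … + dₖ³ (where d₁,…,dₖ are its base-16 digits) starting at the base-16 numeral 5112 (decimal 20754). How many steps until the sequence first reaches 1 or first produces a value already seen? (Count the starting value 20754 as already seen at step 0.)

20754 = (5,1,1,2)_16 → 5³ + 1³ + 1³ + 2³ = 135
135 = (8,7)_16 → 8³ + 7³ = 855
855 = (3,5,7)_16 → 3³ + 5³ + 7³ = 495
495 = (1,14,15)_16 → 1³ + 14³ + 15³ = 6120
6120 = (1,7,14,8)_16 → 1³ + 7³ + 14³ + 8³ = 3600
3600 = (14,1,0)_16 → 14³ + 1³ + 0³ = 2745
2745 = (10,11,9)_16 → 10³ + 11³ + 9³ = 3060
3060 = (11,15,4)_16 → 11³ + 15³ + 4³ = 4770
4770 = (1,2,10,2)_16 → 1³ + 2³ + 10³ + 2³ = 1017
1017 = (3,15,9)_16 → 3³ + 15³ + 9³ = 4131
4131 = (1,0,2,3)_16 → 1³ + 0³ + 2³ + 3³ = 36
36 = (2,4)_16 → 2³ + 4³ = 72
72 = (4,8)_16 → 4³ + 8³ = 576
576 = (2,4,0)_16 → 2³ + 4³ + 0³ = 72  — 72 repeats.
That took 14 steps.

14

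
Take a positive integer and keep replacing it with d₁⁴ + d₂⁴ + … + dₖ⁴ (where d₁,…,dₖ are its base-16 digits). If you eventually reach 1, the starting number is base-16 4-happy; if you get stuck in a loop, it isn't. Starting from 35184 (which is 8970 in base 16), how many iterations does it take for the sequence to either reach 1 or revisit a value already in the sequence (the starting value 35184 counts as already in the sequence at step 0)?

13

35184 = (8,9,7,0)_16 → 8⁴ + 9⁴ + 7⁴ + 0⁴ = 13058
13058 = (3,3,0,2)_16 → 3⁴ + 3⁴ + 0⁴ + 2⁴ = 178
178 = (11,2)_16 → 11⁴ + 2⁴ = 14657
14657 = (3,9,4,1)_16 → 3⁴ + 9⁴ + 4⁴ + 1⁴ = 6899
6899 = (1,10,15,3)_16 → 1⁴ + 10⁴ + 15⁴ + 3⁴ = 60707
60707 = (14,13,2,3)_16 → 14⁴ + 13⁴ + 2⁴ + 3⁴ = 67074
67074 = (1,0,6,0,2)_16 → 1⁴ + 0⁴ + 6⁴ + 0⁴ + 2⁴ = 1313
1313 = (5,2,1)_16 → 5⁴ + 2⁴ + 1⁴ = 642
642 = (2,8,2)_16 → 2⁴ + 8⁴ + 2⁴ = 4128
4128 = (1,0,2,0)_16 → 1⁴ + 0⁴ + 2⁴ + 0⁴ = 17
17 = (1,1)_16 → 1⁴ + 1⁴ = 2
2 = (2)_16 → 2⁴ = 16
16 = (1,0)_16 → 1⁴ + 0⁴ = 1  — reached 1.
That took 13 steps.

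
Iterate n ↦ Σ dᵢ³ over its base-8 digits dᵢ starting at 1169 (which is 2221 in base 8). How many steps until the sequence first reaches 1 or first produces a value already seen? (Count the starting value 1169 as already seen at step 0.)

1169 = (2,2,2,1)_8 → 2³ + 2³ + 2³ + 1³ = 25
25 = (3,1)_8 → 3³ + 1³ = 28
28 = (3,4)_8 → 3³ + 4³ = 91
91 = (1,3,3)_8 → 1³ + 3³ + 3³ = 55
55 = (6,7)_8 → 6³ + 7³ = 559
559 = (1,0,5,7)_8 → 1³ + 0³ + 5³ + 7³ = 469
469 = (7,2,5)_8 → 7³ + 2³ + 5³ = 476
476 = (7,3,4)_8 → 7³ + 3³ + 4³ = 434
434 = (6,6,2)_8 → 6³ + 6³ + 2³ = 440
440 = (6,7,0)_8 → 6³ + 7³ + 0³ = 559  — 559 repeats.
That took 10 steps.

10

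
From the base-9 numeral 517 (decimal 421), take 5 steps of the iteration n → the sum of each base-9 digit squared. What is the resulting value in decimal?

89

421 = (5,1,7)_9 → 75
75 = (8,3)_9 → 73
73 = (8,1)_9 → 65
65 = (7,2)_9 → 53
53 = (5,8)_9 → 89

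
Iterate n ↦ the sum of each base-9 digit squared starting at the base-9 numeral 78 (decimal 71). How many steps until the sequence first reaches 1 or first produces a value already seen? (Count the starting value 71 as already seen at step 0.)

71 = (7,8)_9 → 113
113 = (1,3,5)_9 → 35
35 = (3,8)_9 → 73
73 = (8,1)_9 → 65
65 = (7,2)_9 → 53
53 = (5,8)_9 → 89
89 = (1,0,8)_9 → 65  — 65 repeats.
That took 7 steps.

7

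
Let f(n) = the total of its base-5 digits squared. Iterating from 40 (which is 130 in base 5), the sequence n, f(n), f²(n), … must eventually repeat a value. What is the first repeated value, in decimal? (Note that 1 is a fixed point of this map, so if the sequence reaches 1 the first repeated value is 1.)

10

40 = (1,3,0)_5 → 1² + 3² + 0² = 10
10 = (2,0)_5 → 2² + 0² = 4
4 = (4)_5 → 4² = 16
16 = (3,1)_5 → 3² + 1² = 10  — 10 already appeared earlier.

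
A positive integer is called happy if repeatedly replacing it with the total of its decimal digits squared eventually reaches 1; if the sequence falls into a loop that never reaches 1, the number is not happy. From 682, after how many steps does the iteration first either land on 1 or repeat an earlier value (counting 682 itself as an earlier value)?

15

682 → 6² + 8² + 2² = 36 + 64 + 4 = 104
104 → 1² + 0² + 4² = 1 + 0 + 16 = 17
17 → 1² + 7² = 1 + 49 = 50
50 → 5² + 0² = 25 + 0 = 25
25 → 2² + 5² = 4 + 25 = 29
29 → 2² + 9² = 4 + 81 = 85
85 → 8² + 5² = 64 + 25 = 89
89 → 8² + 9² = 64 + 81 = 145
145 → 1² + 4² + 5² = 1 + 16 + 25 = 42
42 → 4² + 2² = 16 + 4 = 20
20 → 2² + 0² = 4 + 0 = 4
4 → 4² = 16
16 → 1² + 6² = 1 + 36 = 37
37 → 3² + 7² = 9 + 49 = 58
58 → 5² + 8² = 25 + 64 = 89  — 89 repeats.
That took 15 steps.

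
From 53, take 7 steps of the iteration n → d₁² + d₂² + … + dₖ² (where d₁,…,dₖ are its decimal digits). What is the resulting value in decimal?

42

53 → 5² + 3² = 25 + 9 = 34
34 → 3² + 4² = 9 + 16 = 25
25 → 2² + 5² = 4 + 25 = 29
29 → 2² + 9² = 4 + 81 = 85
85 → 8² + 5² = 64 + 25 = 89
89 → 8² + 9² = 64 + 81 = 145
145 → 1² + 4² + 5² = 1 + 16 + 25 = 42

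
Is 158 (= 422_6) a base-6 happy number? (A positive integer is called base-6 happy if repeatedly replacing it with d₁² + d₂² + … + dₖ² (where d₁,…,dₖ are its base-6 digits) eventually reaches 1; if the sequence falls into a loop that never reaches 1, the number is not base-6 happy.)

158 = (4,2,2)_6 → 4² + 2² + 2² = 24
24 = (4,0)_6 → 4² + 0² = 16
16 = (2,4)_6 → 2² + 4² = 20
20 = (3,2)_6 → 3² + 2² = 13
13 = (2,1)_6 → 2² + 1² = 5
5 = (5)_6 → 5² = 25
25 = (4,1)_6 → 4² + 1² = 17
17 = (2,5)_6 → 2² + 5² = 29
29 = (4,5)_6 → 4² + 5² = 41
41 = (1,0,5)_6 → 1² + 0² + 5² = 26
26 = (4,2)_6 → 4² + 2² = 20  — 20 already seen; the sequence cycles without reaching 1.

not base-6 happy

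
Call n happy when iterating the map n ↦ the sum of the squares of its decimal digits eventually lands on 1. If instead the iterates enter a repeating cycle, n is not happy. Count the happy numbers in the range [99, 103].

2

99: 99 → 162 → 41 → 17 → 50 → 25 → 29 → 85 → 89 → 145 → 42 → 20 → 4 → 16 → 37 → 58 → 89  — not happy
100: 100 → 1  — happy
101: 101 → 2 → 4 → 16 → 37 → 58 → 89 → 145 → 42 → 20 → 4  — not happy
102: 102 → 5 → 25 → 29 → 85 → 89 → 145 → 42 → 20 → 4 → 16 → 37 → 58 → 89  — not happy
103: 103 → 10 → 1  — happy
happy: 100, 103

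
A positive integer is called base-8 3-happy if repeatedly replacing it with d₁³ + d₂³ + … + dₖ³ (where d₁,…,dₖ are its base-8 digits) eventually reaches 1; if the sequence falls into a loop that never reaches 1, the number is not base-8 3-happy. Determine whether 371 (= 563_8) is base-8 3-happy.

base-8 3-happy

371 = (5,6,3)_8 → 368
368 = (5,6,0)_8 → 341
341 = (5,2,5)_8 → 258
258 = (4,0,2)_8 → 72
72 = (1,1,0)_8 → 2
2 = (2)_8 → 8
8 = (1,0)_8 → 1  — reached 1.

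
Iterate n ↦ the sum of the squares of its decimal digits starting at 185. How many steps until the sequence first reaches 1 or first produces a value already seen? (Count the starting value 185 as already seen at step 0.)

185 → 1² + 8² + 5² = 1 + 64 + 25 = 90
90 → 9² + 0² = 81 + 0 = 81
81 → 8² + 1² = 64 + 1 = 65
65 → 6² + 5² = 36 + 25 = 61
61 → 6² + 1² = 36 + 1 = 37
37 → 3² + 7² = 9 + 49 = 58
58 → 5² + 8² = 25 + 64 = 89
89 → 8² + 9² = 64 + 81 = 145
145 → 1² + 4² + 5² = 1 + 16 + 25 = 42
42 → 4² + 2² = 16 + 4 = 20
20 → 2² + 0² = 4 + 0 = 4
4 → 4² = 16
16 → 1² + 6² = 1 + 36 = 37  — 37 repeats.
That took 13 steps.

13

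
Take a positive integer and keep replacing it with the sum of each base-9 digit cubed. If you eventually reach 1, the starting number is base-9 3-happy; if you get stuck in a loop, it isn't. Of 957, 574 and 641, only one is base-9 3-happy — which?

957

957: 957 → 379 → 281 → 99 → 9 → 1  — reaches 1 (base-9 3-happy)
574: 574 → 686 → 584 → 856 → 128 → 134 → 638 → 1198 → 470 → 476 → 980 → 540 → 432 → 152 → 856  — repeats 856 (not base-9 3-happy)
641: 641 → 863 → 639 → 855 → 127 → 127  — repeats 127 (not base-9 3-happy)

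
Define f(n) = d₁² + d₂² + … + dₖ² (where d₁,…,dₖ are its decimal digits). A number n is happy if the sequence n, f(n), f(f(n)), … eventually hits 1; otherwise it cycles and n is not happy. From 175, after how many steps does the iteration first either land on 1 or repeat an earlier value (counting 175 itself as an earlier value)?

13

175 → 1² + 7² + 5² = 1 + 49 + 25 = 75
75 → 7² + 5² = 49 + 25 = 74
74 → 7² + 4² = 49 + 16 = 65
65 → 6² + 5² = 36 + 25 = 61
61 → 6² + 1² = 36 + 1 = 37
37 → 3² + 7² = 9 + 49 = 58
58 → 5² + 8² = 25 + 64 = 89
89 → 8² + 9² = 64 + 81 = 145
145 → 1² + 4² + 5² = 1 + 16 + 25 = 42
42 → 4² + 2² = 16 + 4 = 20
20 → 2² + 0² = 4 + 0 = 4
4 → 4² = 16
16 → 1² + 6² = 1 + 36 = 37  — 37 repeats.
That took 13 steps.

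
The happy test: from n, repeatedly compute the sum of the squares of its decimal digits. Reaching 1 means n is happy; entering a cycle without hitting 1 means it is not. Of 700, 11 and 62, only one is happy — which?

700: 700 → 49 → 97 → 130 → 10 → 1  — reaches 1 (happy)
11: 11 → 2 → 4 → 16 → 37 → 58 → 89 → 145 → 42 → 20 → 4  — repeats 4 (not happy)
62: 62 → 40 → 16 → 37 → 58 → 89 → 145 → 42 → 20 → 4 → 16  — repeats 16 (not happy)

700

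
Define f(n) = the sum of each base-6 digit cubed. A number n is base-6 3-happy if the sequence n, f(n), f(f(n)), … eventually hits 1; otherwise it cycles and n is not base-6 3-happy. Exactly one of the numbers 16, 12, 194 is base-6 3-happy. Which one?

16: 16 → 72 → 8 → 9 → 28 → 128 → 62 → 73 → 9  — repeats 9 (not base-6 3-happy)
12: 12 → 8 → 9 → 28 → 128 → 62 → 73 → 9  — repeats 9 (not base-6 3-happy)
194: 194 → 141 → 179 → 314 → 81 → 36 → 1  — reaches 1 (base-6 3-happy)

194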